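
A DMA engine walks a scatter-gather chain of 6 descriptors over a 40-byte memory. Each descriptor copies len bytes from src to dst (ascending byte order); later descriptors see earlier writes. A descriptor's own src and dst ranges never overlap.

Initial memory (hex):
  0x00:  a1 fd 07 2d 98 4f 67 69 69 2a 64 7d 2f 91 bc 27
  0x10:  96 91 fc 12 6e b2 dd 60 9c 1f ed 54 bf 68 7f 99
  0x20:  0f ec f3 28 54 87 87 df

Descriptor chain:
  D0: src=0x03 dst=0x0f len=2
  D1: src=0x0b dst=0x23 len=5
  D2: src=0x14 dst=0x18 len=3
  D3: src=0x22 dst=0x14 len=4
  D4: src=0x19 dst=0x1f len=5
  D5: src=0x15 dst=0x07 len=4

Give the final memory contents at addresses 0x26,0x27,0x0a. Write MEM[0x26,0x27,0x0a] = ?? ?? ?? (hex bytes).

MEM[0x26,0x27,0x0a] = bc 2d 6e

  after D0: wrote 2B at 0x0f = 2d98
  after D1: wrote 5B at 0x23 = 7d2f91bc2d
  after D2: wrote 3B at 0x18 = 6eb2dd
  after D3: wrote 4B at 0x14 = f37d2f91
  after D4: wrote 5B at 0x1f = b2dd54bf68
  after D5: wrote 4B at 0x07 = 7d2f916e
query mem[0x26]=0xbc, mem[0x27]=0x2d, mem[0x0a]=0x6e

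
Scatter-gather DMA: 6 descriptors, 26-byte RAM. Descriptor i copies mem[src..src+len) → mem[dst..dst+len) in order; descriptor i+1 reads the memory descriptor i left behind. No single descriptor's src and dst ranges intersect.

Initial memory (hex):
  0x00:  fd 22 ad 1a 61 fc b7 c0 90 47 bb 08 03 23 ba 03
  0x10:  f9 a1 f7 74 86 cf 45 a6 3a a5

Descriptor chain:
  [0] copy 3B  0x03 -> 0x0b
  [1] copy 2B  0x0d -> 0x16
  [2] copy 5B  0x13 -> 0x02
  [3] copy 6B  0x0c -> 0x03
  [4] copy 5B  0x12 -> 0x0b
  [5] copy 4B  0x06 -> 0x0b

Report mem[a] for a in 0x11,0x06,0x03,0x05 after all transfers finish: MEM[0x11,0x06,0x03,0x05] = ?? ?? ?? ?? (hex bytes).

MEM[0x11,0x06,0x03,0x05] = a1 03 61 ba

[0] 0x03->0x0b len=3 : 1a 61 fc
[1] 0x0d->0x16 len=2 : fc ba
[2] 0x13->0x02 len=5 : 74 86 cf fc ba
[3] 0x0c->0x03 len=6 : 61 fc ba 03 f9 a1
[4] 0x12->0x0b len=5 : f7 74 86 cf fc
[5] 0x06->0x0b len=4 : 03 f9 a1 47
query mem[0x11]=0xa1, mem[0x06]=0x03, mem[0x03]=0x61, mem[0x05]=0xba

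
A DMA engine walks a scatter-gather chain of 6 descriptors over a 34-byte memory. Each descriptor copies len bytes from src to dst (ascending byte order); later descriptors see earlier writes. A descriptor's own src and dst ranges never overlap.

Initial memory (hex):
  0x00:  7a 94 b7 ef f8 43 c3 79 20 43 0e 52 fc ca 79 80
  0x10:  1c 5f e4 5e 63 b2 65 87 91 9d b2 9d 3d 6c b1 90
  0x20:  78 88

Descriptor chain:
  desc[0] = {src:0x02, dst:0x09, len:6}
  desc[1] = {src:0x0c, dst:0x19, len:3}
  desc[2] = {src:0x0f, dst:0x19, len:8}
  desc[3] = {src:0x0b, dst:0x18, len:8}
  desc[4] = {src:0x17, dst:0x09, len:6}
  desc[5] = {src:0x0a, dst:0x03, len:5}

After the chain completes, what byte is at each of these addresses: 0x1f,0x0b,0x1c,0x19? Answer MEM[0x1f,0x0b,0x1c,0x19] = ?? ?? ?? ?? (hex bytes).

MEM[0x1f,0x0b,0x1c,0x19] = e4 43 80 43

[0] 0x02->0x09 len=6 : b7 ef f8 43 c3 79
[1] 0x0c->0x19 len=3 : 43 c3 79
[2] 0x0f->0x19 len=8 : 80 1c 5f e4 5e 63 b2 65
[3] 0x0b->0x18 len=8 : f8 43 c3 79 80 1c 5f e4
[4] 0x17->0x09 len=6 : 87 f8 43 c3 79 80
[5] 0x0a->0x03 len=5 : f8 43 c3 79 80
query mem[0x1f]=0xe4, mem[0x0b]=0x43, mem[0x1c]=0x80, mem[0x19]=0x43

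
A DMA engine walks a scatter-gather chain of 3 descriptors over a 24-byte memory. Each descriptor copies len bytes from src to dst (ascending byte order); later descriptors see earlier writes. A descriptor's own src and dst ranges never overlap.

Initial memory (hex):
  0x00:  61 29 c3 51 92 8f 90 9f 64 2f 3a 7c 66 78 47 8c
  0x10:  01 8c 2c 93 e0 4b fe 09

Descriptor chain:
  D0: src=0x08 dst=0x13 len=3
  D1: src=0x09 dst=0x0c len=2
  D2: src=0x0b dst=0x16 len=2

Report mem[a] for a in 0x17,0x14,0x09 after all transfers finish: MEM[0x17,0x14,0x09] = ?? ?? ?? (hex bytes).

MEM[0x17,0x14,0x09] = 2f 2f 2f

  after D0: wrote 3B at 0x13 = 642f3a
  after D1: wrote 2B at 0x0c = 2f3a
  after D2: wrote 2B at 0x16 = 7c2f
query mem[0x17]=0x2f, mem[0x14]=0x2f, mem[0x09]=0x2f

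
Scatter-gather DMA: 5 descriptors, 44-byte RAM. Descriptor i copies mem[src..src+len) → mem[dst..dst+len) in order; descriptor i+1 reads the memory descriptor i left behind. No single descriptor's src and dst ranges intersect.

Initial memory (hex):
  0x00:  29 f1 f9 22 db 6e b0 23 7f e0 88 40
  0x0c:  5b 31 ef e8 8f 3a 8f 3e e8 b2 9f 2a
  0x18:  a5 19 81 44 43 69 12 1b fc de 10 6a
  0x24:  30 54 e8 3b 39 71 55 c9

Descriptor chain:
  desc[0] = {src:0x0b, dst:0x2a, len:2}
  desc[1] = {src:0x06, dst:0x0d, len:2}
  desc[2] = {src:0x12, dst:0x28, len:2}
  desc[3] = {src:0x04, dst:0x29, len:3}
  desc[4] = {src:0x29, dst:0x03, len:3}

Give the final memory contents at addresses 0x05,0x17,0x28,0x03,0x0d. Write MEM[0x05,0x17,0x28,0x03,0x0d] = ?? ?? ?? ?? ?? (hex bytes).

[0] 0x0b->0x2a len=2 : 40 5b
[1] 0x06->0x0d len=2 : b0 23
[2] 0x12->0x28 len=2 : 8f 3e
[3] 0x04->0x29 len=3 : db 6e b0
[4] 0x29->0x03 len=3 : db 6e b0
query mem[0x05]=0xb0, mem[0x17]=0x2a, mem[0x28]=0x8f, mem[0x03]=0xdb, mem[0x0d]=0xb0

MEM[0x05,0x17,0x28,0x03,0x0d] = b0 2a 8f db b0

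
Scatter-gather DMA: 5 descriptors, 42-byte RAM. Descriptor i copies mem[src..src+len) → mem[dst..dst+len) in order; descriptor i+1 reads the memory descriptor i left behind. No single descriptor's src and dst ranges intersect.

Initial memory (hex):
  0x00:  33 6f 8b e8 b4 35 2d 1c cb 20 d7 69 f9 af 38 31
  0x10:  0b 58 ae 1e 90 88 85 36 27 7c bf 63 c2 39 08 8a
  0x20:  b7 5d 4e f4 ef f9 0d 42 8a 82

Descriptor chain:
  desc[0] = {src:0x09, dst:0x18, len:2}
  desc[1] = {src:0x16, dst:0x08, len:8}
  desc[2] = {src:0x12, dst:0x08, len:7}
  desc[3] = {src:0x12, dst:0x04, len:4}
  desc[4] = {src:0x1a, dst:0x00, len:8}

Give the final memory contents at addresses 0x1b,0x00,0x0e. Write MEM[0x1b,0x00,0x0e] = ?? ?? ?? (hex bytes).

MEM[0x1b,0x00,0x0e] = 63 bf 20

  after D0: wrote 2B at 0x18 = 20d7
  after D1: wrote 8B at 0x08 = 853620d7bf63c239
  after D2: wrote 7B at 0x08 = ae1e9088853620
  after D3: wrote 4B at 0x04 = ae1e9088
  after D4: wrote 8B at 0x00 = bf63c239088ab75d
query mem[0x1b]=0x63, mem[0x00]=0xbf, mem[0x0e]=0x20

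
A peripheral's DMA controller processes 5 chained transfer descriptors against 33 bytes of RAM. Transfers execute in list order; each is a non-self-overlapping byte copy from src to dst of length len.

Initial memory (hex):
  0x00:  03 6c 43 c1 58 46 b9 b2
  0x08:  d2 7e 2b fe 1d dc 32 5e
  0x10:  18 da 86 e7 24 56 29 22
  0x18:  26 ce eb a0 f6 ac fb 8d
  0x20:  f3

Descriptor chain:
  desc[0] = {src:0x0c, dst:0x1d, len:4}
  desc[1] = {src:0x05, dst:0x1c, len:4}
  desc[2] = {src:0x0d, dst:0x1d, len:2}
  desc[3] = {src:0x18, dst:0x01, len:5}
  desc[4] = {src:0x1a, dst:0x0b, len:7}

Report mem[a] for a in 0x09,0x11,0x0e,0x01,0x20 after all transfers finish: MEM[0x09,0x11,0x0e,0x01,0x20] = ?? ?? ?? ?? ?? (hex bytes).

[0] 0x0c->0x1d len=4 : 1d dc 32 5e
[1] 0x05->0x1c len=4 : 46 b9 b2 d2
[2] 0x0d->0x1d len=2 : dc 32
[3] 0x18->0x01 len=5 : 26 ce eb a0 46
[4] 0x1a->0x0b len=7 : eb a0 46 dc 32 d2 5e
query mem[0x09]=0x7e, mem[0x11]=0x5e, mem[0x0e]=0xdc, mem[0x01]=0x26, mem[0x20]=0x5e

MEM[0x09,0x11,0x0e,0x01,0x20] = 7e 5e dc 26 5e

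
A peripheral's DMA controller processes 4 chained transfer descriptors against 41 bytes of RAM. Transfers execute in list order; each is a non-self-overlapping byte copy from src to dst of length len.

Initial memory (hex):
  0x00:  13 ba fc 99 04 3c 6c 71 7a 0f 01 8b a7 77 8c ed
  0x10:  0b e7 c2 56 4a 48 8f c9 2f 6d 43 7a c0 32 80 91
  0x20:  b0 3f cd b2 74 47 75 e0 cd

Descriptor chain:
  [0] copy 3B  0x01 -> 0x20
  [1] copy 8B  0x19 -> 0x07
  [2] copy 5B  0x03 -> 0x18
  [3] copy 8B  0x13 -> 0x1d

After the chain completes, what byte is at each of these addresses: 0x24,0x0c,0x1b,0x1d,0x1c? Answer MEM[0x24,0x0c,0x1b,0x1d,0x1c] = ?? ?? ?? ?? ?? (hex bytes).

MEM[0x24,0x0c,0x1b,0x1d,0x1c] = 3c 80 6c 56 6d

D0: mem[0x20..0x22] <- [ba fc 99]
D1: mem[0x07..0x0e] <- [6d 43 7a c0 32 80 91 ba]
D2: mem[0x18..0x1c] <- [99 04 3c 6c 6d]
D3: mem[0x1d..0x24] <- [56 4a 48 8f c9 99 04 3c]
query mem[0x24]=0x3c, mem[0x0c]=0x80, mem[0x1b]=0x6c, mem[0x1d]=0x56, mem[0x1c]=0x6d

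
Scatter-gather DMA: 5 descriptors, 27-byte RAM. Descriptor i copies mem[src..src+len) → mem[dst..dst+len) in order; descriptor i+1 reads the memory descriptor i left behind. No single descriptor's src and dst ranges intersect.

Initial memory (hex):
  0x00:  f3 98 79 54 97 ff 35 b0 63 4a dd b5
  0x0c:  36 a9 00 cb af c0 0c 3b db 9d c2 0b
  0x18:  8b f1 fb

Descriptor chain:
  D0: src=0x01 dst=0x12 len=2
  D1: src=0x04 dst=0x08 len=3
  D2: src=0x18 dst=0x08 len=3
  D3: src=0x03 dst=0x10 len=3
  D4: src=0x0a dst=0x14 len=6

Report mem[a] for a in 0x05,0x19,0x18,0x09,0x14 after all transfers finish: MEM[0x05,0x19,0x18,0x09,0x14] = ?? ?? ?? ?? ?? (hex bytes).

MEM[0x05,0x19,0x18,0x09,0x14] = ff cb 00 f1 fb

#0 dst[0x12+2] := {0x98,0x79}
#1 dst[0x08+3] := {0x97,0xff,0x35}
#2 dst[0x08+3] := {0x8b,0xf1,0xfb}
#3 dst[0x10+3] := {0x54,0x97,0xff}
#4 dst[0x14+6] := {0xfb,0xb5,0x36,0xa9,0x00,0xcb}
query mem[0x05]=0xff, mem[0x19]=0xcb, mem[0x18]=0x00, mem[0x09]=0xf1, mem[0x14]=0xfb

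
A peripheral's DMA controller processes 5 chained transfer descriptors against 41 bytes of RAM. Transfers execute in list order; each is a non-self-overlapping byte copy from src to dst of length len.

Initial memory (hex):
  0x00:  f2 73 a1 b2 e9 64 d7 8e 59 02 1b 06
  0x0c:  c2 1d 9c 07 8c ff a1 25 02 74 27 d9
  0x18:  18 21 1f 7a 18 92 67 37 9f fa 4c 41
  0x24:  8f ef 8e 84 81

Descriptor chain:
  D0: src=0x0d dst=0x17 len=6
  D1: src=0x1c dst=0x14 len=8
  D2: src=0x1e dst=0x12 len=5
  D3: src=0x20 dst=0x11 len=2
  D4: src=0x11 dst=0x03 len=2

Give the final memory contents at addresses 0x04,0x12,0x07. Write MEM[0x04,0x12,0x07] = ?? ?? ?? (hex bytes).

MEM[0x04,0x12,0x07] = fa fa 8e

  after D0: wrote 6B at 0x17 = 1d9c078cffa1
  after D1: wrote 8B at 0x14 = a19267379ffa4c41
  after D2: wrote 5B at 0x12 = 67379ffa4c
  after D3: wrote 2B at 0x11 = 9ffa
  after D4: wrote 2B at 0x03 = 9ffa
query mem[0x04]=0xfa, mem[0x12]=0xfa, mem[0x07]=0x8e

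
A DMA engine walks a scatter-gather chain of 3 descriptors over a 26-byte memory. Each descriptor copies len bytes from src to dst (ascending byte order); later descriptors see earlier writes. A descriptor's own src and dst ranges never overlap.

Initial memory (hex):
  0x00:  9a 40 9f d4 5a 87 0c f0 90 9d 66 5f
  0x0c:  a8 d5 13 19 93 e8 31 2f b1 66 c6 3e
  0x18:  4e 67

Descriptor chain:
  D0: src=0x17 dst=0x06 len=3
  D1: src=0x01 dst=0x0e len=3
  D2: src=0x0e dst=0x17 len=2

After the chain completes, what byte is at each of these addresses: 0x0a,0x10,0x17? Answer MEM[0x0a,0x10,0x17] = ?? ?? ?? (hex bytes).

MEM[0x0a,0x10,0x17] = 66 d4 40

[0] 0x17->0x06 len=3 : 3e 4e 67
[1] 0x01->0x0e len=3 : 40 9f d4
[2] 0x0e->0x17 len=2 : 40 9f
query mem[0x0a]=0x66, mem[0x10]=0xd4, mem[0x17]=0x40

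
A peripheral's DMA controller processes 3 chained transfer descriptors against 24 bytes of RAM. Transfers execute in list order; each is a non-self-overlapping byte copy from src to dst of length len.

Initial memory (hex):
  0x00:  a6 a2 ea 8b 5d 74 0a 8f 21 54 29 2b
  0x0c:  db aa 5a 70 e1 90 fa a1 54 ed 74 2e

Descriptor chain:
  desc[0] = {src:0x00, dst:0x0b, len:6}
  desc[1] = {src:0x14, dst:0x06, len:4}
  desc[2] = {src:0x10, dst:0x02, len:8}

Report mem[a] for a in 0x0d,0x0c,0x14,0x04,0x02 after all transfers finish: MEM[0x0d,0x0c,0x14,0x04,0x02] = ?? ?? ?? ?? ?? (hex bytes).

MEM[0x0d,0x0c,0x14,0x04,0x02] = ea a2 54 fa 74

D0: mem[0x0b..0x10] <- [a6 a2 ea 8b 5d 74]
D1: mem[0x06..0x09] <- [54 ed 74 2e]
D2: mem[0x02..0x09] <- [74 90 fa a1 54 ed 74 2e]
query mem[0x0d]=0xea, mem[0x0c]=0xa2, mem[0x14]=0x54, mem[0x04]=0xfa, mem[0x02]=0x74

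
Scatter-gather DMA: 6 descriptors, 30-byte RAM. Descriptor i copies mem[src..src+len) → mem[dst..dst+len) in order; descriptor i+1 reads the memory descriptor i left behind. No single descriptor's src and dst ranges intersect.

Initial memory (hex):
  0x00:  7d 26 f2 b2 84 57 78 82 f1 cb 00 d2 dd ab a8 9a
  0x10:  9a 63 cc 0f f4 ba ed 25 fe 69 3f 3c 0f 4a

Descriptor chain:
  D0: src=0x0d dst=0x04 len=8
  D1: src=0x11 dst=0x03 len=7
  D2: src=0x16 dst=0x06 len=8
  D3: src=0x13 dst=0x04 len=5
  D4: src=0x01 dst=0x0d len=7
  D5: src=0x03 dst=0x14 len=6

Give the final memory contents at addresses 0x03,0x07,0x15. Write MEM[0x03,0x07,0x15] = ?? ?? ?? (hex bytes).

  after D0: wrote 8B at 0x04 = aba89a9a63cc0ff4
  after D1: wrote 7B at 0x03 = 63cc0ff4baed25
  after D2: wrote 8B at 0x06 = ed25fe693f3c0f4a
  after D3: wrote 5B at 0x04 = 0ff4baed25
  after D4: wrote 7B at 0x0d = 26f2630ff4baed
  after D5: wrote 6B at 0x14 = 630ff4baed25
query mem[0x03]=0x63, mem[0x07]=0xed, mem[0x15]=0x0f

MEM[0x03,0x07,0x15] = 63 ed 0f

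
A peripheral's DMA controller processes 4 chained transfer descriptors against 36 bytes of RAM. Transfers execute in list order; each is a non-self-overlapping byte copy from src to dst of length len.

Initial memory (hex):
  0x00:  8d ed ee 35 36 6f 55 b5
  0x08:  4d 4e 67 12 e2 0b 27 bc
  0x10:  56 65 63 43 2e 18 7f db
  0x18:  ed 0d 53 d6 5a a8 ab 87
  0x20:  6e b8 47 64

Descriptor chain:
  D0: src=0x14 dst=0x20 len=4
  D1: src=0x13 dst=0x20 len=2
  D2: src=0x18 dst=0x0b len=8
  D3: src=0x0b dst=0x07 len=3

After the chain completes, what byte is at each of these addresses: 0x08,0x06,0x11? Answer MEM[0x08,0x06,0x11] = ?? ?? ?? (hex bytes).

  after D0: wrote 4B at 0x20 = 2e187fdb
  after D1: wrote 2B at 0x20 = 432e
  after D2: wrote 8B at 0x0b = ed0d53d65aa8ab87
  after D3: wrote 3B at 0x07 = ed0d53
query mem[0x08]=0x0d, mem[0x06]=0x55, mem[0x11]=0xab

MEM[0x08,0x06,0x11] = 0d 55 ab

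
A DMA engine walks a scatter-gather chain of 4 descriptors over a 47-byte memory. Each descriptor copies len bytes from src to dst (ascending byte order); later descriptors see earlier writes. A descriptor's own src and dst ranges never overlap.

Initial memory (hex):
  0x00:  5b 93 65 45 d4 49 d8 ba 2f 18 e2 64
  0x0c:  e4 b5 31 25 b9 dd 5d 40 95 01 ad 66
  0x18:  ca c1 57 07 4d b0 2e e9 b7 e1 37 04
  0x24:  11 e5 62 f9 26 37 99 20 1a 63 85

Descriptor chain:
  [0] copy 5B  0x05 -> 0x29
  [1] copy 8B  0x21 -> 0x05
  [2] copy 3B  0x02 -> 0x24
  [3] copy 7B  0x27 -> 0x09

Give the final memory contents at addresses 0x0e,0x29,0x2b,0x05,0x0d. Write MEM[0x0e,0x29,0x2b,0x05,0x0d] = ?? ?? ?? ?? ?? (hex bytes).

MEM[0x0e,0x29,0x2b,0x05,0x0d] = 2f 49 ba e1 ba

D0: mem[0x29..0x2d] <- [49 d8 ba 2f 18]
D1: mem[0x05..0x0c] <- [e1 37 04 11 e5 62 f9 26]
D2: mem[0x24..0x26] <- [65 45 d4]
D3: mem[0x09..0x0f] <- [f9 26 49 d8 ba 2f 18]
query mem[0x0e]=0x2f, mem[0x29]=0x49, mem[0x2b]=0xba, mem[0x05]=0xe1, mem[0x0d]=0xba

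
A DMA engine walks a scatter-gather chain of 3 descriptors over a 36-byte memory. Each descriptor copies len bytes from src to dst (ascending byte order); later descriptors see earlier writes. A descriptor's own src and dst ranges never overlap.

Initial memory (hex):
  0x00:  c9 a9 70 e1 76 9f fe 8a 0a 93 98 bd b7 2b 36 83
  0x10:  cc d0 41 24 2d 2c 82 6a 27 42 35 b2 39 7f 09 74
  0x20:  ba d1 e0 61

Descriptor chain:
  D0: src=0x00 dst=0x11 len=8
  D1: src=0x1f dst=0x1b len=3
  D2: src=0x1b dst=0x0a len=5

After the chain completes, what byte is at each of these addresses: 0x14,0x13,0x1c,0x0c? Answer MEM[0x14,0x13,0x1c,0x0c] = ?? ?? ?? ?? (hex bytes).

MEM[0x14,0x13,0x1c,0x0c] = e1 70 ba d1

D0: mem[0x11..0x18] <- [c9 a9 70 e1 76 9f fe 8a]
D1: mem[0x1b..0x1d] <- [74 ba d1]
D2: mem[0x0a..0x0e] <- [74 ba d1 09 74]
query mem[0x14]=0xe1, mem[0x13]=0x70, mem[0x1c]=0xba, mem[0x0c]=0xd1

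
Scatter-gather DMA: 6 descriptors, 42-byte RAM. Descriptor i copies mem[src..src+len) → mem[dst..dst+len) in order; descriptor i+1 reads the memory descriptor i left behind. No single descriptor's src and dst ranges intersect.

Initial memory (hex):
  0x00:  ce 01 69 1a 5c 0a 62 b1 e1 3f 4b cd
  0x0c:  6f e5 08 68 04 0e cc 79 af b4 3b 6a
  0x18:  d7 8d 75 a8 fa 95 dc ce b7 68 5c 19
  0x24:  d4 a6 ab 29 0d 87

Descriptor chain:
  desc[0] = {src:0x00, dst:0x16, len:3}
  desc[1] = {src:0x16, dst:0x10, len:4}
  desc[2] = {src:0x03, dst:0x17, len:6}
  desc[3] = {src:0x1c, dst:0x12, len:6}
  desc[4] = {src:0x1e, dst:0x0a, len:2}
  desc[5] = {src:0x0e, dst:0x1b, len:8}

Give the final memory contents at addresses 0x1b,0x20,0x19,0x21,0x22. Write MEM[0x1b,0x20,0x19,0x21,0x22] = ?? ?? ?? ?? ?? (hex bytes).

MEM[0x1b,0x20,0x19,0x21,0x22] = 08 95 0a dc ce

  after D0: wrote 3B at 0x16 = ce0169
  after D1: wrote 4B at 0x10 = ce01698d
  after D2: wrote 6B at 0x17 = 1a5c0a62b1e1
  after D3: wrote 6B at 0x12 = e195dcceb768
  after D4: wrote 2B at 0x0a = dcce
  after D5: wrote 8B at 0x1b = 0868ce01e195dcce
query mem[0x1b]=0x08, mem[0x20]=0x95, mem[0x19]=0x0a, mem[0x21]=0xdc, mem[0x22]=0xce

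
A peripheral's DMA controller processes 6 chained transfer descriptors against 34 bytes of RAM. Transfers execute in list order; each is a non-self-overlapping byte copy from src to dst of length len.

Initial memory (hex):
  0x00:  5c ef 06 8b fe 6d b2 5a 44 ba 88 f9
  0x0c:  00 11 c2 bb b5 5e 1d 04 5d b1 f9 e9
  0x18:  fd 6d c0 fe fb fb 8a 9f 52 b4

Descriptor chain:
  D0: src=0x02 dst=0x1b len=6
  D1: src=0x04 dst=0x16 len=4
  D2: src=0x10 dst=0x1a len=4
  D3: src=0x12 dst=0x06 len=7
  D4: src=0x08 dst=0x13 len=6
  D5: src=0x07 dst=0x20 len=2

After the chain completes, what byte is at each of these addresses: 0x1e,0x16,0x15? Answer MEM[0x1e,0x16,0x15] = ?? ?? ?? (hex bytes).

MEM[0x1e,0x16,0x15] = 6d 6d fe

  after D0: wrote 6B at 0x1b = 068bfe6db25a
  after D1: wrote 4B at 0x16 = fe6db25a
  after D2: wrote 4B at 0x1a = b55e1d04
  after D3: wrote 7B at 0x06 = 1d045db1fe6db2
  after D4: wrote 6B at 0x13 = 5db1fe6db211
  after D5: wrote 2B at 0x20 = 045d
query mem[0x1e]=0x6d, mem[0x16]=0x6d, mem[0x15]=0xfe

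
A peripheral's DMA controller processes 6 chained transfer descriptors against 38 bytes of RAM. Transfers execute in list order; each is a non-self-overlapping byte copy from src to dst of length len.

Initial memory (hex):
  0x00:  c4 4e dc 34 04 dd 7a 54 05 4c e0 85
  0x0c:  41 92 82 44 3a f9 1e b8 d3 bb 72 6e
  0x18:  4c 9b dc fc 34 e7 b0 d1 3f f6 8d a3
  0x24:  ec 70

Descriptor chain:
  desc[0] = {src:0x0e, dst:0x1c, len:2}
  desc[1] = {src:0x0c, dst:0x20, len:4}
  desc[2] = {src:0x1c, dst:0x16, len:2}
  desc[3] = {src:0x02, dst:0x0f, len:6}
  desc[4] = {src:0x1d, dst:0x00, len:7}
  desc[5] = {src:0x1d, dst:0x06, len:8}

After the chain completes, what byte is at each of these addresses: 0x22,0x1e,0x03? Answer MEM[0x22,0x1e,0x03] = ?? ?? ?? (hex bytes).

#0 dst[0x1c+2] := {0x82,0x44}
#1 dst[0x20+4] := {0x41,0x92,0x82,0x44}
#2 dst[0x16+2] := {0x82,0x44}
#3 dst[0x0f+6] := {0xdc,0x34,0x04,0xdd,0x7a,0x54}
#4 dst[0x00+7] := {0x44,0xb0,0xd1,0x41,0x92,0x82,0x44}
#5 dst[0x06+8] := {0x44,0xb0,0xd1,0x41,0x92,0x82,0x44,0xec}
query mem[0x22]=0x82, mem[0x1e]=0xb0, mem[0x03]=0x41

MEM[0x22,0x1e,0x03] = 82 b0 41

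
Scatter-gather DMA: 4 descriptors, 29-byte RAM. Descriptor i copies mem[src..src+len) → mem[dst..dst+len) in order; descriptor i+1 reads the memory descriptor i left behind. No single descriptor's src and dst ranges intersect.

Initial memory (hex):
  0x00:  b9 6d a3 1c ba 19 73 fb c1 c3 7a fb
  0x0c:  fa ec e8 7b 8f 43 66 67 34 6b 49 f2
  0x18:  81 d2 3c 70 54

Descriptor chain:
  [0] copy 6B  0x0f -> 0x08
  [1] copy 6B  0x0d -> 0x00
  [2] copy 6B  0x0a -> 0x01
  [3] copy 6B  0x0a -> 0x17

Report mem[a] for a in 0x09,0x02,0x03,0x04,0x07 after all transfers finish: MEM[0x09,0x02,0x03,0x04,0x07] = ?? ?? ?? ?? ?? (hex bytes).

MEM[0x09,0x02,0x03,0x04,0x07] = 8f 66 67 34 fb

D0: mem[0x08..0x0d] <- [7b 8f 43 66 67 34]
D1: mem[0x00..0x05] <- [34 e8 7b 8f 43 66]
D2: mem[0x01..0x06] <- [43 66 67 34 e8 7b]
D3: mem[0x17..0x1c] <- [43 66 67 34 e8 7b]
query mem[0x09]=0x8f, mem[0x02]=0x66, mem[0x03]=0x67, mem[0x04]=0x34, mem[0x07]=0xfb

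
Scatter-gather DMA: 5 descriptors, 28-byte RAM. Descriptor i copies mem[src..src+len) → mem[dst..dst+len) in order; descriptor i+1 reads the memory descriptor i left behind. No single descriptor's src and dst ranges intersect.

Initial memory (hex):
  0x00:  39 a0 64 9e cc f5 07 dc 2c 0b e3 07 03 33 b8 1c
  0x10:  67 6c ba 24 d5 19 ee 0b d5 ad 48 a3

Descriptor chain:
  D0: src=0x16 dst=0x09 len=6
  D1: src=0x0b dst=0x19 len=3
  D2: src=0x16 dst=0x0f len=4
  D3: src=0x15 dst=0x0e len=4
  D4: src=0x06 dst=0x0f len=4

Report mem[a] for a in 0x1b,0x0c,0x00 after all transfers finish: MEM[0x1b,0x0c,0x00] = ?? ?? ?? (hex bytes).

MEM[0x1b,0x0c,0x00] = 48 ad 39

D0: mem[0x09..0x0e] <- [ee 0b d5 ad 48 a3]
D1: mem[0x19..0x1b] <- [d5 ad 48]
D2: mem[0x0f..0x12] <- [ee 0b d5 d5]
D3: mem[0x0e..0x11] <- [19 ee 0b d5]
D4: mem[0x0f..0x12] <- [07 dc 2c ee]
query mem[0x1b]=0x48, mem[0x0c]=0xad, mem[0x00]=0x39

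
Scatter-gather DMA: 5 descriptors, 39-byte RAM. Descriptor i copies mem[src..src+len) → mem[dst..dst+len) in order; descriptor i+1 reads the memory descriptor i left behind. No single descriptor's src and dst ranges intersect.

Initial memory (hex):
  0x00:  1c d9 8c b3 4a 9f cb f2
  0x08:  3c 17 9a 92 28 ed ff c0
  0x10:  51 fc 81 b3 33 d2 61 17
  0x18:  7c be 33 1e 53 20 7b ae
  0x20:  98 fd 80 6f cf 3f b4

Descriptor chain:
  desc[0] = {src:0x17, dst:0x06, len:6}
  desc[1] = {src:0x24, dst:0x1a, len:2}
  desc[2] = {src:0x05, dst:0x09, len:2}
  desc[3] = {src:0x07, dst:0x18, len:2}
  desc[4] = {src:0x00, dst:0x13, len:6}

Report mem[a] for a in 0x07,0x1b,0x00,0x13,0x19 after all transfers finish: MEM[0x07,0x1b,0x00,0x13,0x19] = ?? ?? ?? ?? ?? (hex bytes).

D0: mem[0x06..0x0b] <- [17 7c be 33 1e 53]
D1: mem[0x1a..0x1b] <- [cf 3f]
D2: mem[0x09..0x0a] <- [9f 17]
D3: mem[0x18..0x19] <- [7c be]
D4: mem[0x13..0x18] <- [1c d9 8c b3 4a 9f]
query mem[0x07]=0x7c, mem[0x1b]=0x3f, mem[0x00]=0x1c, mem[0x13]=0x1c, mem[0x19]=0xbe

MEM[0x07,0x1b,0x00,0x13,0x19] = 7c 3f 1c 1c be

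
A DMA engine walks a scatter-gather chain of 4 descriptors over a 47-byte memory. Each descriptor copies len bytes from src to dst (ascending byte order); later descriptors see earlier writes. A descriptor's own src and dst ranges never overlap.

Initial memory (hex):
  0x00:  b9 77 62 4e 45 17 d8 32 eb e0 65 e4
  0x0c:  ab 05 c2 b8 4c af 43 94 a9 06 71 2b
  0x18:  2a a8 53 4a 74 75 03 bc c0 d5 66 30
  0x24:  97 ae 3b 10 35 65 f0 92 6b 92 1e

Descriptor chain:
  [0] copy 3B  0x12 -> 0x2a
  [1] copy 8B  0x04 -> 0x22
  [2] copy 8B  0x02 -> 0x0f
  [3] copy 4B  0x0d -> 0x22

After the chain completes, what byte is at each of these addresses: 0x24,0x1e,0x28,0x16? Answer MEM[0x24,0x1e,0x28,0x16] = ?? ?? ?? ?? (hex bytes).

#0 dst[0x2a+3] := {0x43,0x94,0xa9}
#1 dst[0x22+8] := {0x45,0x17,0xd8,0x32,0xeb,0xe0,0x65,0xe4}
#2 dst[0x0f+8] := {0x62,0x4e,0x45,0x17,0xd8,0x32,0xeb,0xe0}
#3 dst[0x22+4] := {0x05,0xc2,0x62,0x4e}
query mem[0x24]=0x62, mem[0x1e]=0x03, mem[0x28]=0x65, mem[0x16]=0xe0

MEM[0x24,0x1e,0x28,0x16] = 62 03 65 e0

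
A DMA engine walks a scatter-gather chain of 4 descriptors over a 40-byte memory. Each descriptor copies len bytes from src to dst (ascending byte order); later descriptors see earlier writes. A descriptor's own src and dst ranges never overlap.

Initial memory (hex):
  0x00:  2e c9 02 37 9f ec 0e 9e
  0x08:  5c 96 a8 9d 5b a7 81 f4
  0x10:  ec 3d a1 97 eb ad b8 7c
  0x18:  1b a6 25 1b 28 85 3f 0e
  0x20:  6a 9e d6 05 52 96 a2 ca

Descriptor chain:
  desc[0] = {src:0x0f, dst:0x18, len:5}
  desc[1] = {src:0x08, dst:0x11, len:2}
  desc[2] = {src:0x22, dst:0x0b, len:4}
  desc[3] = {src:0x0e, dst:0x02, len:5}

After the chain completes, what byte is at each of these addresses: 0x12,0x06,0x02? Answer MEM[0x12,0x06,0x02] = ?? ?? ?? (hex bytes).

#0 dst[0x18+5] := {0xf4,0xec,0x3d,0xa1,0x97}
#1 dst[0x11+2] := {0x5c,0x96}
#2 dst[0x0b+4] := {0xd6,0x05,0x52,0x96}
#3 dst[0x02+5] := {0x96,0xf4,0xec,0x5c,0x96}
query mem[0x12]=0x96, mem[0x06]=0x96, mem[0x02]=0x96

MEM[0x12,0x06,0x02] = 96 96 96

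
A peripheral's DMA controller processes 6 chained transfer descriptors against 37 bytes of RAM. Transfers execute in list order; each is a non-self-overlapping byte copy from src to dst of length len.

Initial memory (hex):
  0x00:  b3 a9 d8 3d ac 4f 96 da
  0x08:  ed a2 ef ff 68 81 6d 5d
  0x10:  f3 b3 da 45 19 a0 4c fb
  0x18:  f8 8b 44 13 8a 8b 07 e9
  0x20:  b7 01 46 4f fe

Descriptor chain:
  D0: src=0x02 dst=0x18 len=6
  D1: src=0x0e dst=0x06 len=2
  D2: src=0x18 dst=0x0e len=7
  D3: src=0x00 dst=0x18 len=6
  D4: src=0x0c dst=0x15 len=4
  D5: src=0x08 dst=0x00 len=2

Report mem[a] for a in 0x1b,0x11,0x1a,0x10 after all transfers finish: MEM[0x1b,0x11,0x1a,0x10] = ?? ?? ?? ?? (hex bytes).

[0] 0x02->0x18 len=6 : d8 3d ac 4f 96 da
[1] 0x0e->0x06 len=2 : 6d 5d
[2] 0x18->0x0e len=7 : d8 3d ac 4f 96 da 07
[3] 0x00->0x18 len=6 : b3 a9 d8 3d ac 4f
[4] 0x0c->0x15 len=4 : 68 81 d8 3d
[5] 0x08->0x00 len=2 : ed a2
query mem[0x1b]=0x3d, mem[0x11]=0x4f, mem[0x1a]=0xd8, mem[0x10]=0xac

MEM[0x1b,0x11,0x1a,0x10] = 3d 4f d8 ac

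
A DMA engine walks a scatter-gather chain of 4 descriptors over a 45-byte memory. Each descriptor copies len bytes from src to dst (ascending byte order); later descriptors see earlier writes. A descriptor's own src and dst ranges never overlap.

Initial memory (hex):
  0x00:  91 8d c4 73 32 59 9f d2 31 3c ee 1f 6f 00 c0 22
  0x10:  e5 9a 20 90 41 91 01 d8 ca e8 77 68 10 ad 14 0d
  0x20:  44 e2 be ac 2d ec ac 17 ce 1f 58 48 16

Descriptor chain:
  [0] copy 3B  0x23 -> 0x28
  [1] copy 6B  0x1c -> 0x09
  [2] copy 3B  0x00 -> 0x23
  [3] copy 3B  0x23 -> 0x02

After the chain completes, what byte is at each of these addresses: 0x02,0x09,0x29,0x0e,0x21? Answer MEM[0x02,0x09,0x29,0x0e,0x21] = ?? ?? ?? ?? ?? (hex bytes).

MEM[0x02,0x09,0x29,0x0e,0x21] = 91 10 2d e2 e2

#0 dst[0x28+3] := {0xac,0x2d,0xec}
#1 dst[0x09+6] := {0x10,0xad,0x14,0x0d,0x44,0xe2}
#2 dst[0x23+3] := {0x91,0x8d,0xc4}
#3 dst[0x02+3] := {0x91,0x8d,0xc4}
query mem[0x02]=0x91, mem[0x09]=0x10, mem[0x29]=0x2d, mem[0x0e]=0xe2, mem[0x21]=0xe2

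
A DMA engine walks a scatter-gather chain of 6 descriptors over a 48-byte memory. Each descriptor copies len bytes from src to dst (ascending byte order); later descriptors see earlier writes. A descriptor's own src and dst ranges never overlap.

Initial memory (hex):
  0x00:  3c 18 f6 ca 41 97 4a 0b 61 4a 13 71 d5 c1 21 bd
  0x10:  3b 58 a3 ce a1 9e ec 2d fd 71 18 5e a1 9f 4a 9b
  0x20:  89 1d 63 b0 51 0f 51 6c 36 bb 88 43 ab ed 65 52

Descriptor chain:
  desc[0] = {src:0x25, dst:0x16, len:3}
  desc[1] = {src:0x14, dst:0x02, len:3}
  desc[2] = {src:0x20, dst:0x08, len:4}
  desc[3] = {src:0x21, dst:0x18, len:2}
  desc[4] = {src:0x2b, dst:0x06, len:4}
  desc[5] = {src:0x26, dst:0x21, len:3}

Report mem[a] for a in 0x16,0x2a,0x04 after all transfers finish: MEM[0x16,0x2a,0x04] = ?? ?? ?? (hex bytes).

MEM[0x16,0x2a,0x04] = 0f 88 0f

[0] 0x25->0x16 len=3 : 0f 51 6c
[1] 0x14->0x02 len=3 : a1 9e 0f
[2] 0x20->0x08 len=4 : 89 1d 63 b0
[3] 0x21->0x18 len=2 : 1d 63
[4] 0x2b->0x06 len=4 : 43 ab ed 65
[5] 0x26->0x21 len=3 : 51 6c 36
query mem[0x16]=0x0f, mem[0x2a]=0x88, mem[0x04]=0x0f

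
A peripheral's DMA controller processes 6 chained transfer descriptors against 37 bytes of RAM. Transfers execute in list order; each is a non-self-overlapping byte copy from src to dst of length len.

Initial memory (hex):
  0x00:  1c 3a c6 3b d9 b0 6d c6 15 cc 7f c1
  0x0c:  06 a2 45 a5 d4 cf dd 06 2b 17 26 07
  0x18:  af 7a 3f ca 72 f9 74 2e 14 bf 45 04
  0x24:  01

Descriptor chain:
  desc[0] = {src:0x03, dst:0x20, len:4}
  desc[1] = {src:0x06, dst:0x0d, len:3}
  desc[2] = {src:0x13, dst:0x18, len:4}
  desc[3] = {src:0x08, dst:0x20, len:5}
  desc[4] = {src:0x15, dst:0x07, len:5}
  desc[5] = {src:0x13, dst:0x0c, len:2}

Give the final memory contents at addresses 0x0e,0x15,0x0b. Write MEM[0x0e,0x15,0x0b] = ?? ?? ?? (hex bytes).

MEM[0x0e,0x15,0x0b] = c6 17 2b

  after D0: wrote 4B at 0x20 = 3bd9b06d
  after D1: wrote 3B at 0x0d = 6dc615
  after D2: wrote 4B at 0x18 = 062b1726
  after D3: wrote 5B at 0x20 = 15cc7fc106
  after D4: wrote 5B at 0x07 = 172607062b
  after D5: wrote 2B at 0x0c = 062b
query mem[0x0e]=0xc6, mem[0x15]=0x17, mem[0x0b]=0x2b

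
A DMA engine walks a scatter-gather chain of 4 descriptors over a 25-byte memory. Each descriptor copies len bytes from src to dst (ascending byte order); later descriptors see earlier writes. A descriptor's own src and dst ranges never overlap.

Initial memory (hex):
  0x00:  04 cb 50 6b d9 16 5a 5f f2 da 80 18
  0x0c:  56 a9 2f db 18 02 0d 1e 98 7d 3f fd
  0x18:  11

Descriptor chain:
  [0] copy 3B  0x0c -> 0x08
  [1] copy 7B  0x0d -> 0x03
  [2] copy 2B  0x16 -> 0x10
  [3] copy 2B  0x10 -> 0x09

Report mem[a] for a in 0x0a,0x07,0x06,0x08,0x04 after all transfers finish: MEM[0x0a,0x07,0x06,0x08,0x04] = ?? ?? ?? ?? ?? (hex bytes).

D0: mem[0x08..0x0a] <- [56 a9 2f]
D1: mem[0x03..0x09] <- [a9 2f db 18 02 0d 1e]
D2: mem[0x10..0x11] <- [3f fd]
D3: mem[0x09..0x0a] <- [3f fd]
query mem[0x0a]=0xfd, mem[0x07]=0x02, mem[0x06]=0x18, mem[0x08]=0x0d, mem[0x04]=0x2f

MEM[0x0a,0x07,0x06,0x08,0x04] = fd 02 18 0d 2f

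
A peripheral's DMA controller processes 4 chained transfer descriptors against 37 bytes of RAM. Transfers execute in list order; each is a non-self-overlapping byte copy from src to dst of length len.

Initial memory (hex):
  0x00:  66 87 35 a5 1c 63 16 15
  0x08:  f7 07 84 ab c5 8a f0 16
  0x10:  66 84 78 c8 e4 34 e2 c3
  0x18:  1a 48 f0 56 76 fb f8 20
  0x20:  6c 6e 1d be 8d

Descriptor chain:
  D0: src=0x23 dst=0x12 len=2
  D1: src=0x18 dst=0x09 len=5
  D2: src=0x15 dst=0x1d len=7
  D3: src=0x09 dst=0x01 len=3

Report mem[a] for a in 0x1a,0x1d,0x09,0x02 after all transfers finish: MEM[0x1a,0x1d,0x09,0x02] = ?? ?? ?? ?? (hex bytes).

MEM[0x1a,0x1d,0x09,0x02] = f0 34 1a 48

[0] 0x23->0x12 len=2 : be 8d
[1] 0x18->0x09 len=5 : 1a 48 f0 56 76
[2] 0x15->0x1d len=7 : 34 e2 c3 1a 48 f0 56
[3] 0x09->0x01 len=3 : 1a 48 f0
query mem[0x1a]=0xf0, mem[0x1d]=0x34, mem[0x09]=0x1a, mem[0x02]=0x48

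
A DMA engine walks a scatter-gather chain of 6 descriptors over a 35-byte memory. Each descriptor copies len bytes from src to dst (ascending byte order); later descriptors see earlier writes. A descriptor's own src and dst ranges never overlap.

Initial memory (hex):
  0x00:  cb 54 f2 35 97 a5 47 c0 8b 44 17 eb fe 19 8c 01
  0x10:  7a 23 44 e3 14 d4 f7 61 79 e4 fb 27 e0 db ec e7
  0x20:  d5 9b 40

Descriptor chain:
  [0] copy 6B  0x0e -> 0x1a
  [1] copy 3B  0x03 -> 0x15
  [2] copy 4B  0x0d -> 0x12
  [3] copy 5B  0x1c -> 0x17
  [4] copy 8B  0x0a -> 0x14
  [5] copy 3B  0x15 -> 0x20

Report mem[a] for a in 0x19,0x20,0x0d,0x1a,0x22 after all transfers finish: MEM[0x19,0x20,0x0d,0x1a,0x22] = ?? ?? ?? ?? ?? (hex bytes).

MEM[0x19,0x20,0x0d,0x1a,0x22] = 01 eb 19 7a 19

#0 dst[0x1a+6] := {0x8c,0x01,0x7a,0x23,0x44,0xe3}
#1 dst[0x15+3] := {0x35,0x97,0xa5}
#2 dst[0x12+4] := {0x19,0x8c,0x01,0x7a}
#3 dst[0x17+5] := {0x7a,0x23,0x44,0xe3,0xd5}
#4 dst[0x14+8] := {0x17,0xeb,0xfe,0x19,0x8c,0x01,0x7a,0x23}
#5 dst[0x20+3] := {0xeb,0xfe,0x19}
query mem[0x19]=0x01, mem[0x20]=0xeb, mem[0x0d]=0x19, mem[0x1a]=0x7a, mem[0x22]=0x19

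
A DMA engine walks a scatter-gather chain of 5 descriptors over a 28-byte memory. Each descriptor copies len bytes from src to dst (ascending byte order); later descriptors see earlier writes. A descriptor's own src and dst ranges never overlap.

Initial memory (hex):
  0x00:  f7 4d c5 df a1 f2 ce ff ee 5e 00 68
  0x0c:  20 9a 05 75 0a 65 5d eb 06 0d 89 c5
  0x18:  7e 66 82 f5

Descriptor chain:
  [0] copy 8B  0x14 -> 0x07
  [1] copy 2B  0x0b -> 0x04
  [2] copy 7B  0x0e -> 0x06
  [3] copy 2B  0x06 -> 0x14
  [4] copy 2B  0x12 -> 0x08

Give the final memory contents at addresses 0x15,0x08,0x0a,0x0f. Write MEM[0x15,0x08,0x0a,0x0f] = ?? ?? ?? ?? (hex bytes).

#0 dst[0x07+8] := {0x06,0x0d,0x89,0xc5,0x7e,0x66,0x82,0xf5}
#1 dst[0x04+2] := {0x7e,0x66}
#2 dst[0x06+7] := {0xf5,0x75,0x0a,0x65,0x5d,0xeb,0x06}
#3 dst[0x14+2] := {0xf5,0x75}
#4 dst[0x08+2] := {0x5d,0xeb}
query mem[0x15]=0x75, mem[0x08]=0x5d, mem[0x0a]=0x5d, mem[0x0f]=0x75

MEM[0x15,0x08,0x0a,0x0f] = 75 5d 5d 75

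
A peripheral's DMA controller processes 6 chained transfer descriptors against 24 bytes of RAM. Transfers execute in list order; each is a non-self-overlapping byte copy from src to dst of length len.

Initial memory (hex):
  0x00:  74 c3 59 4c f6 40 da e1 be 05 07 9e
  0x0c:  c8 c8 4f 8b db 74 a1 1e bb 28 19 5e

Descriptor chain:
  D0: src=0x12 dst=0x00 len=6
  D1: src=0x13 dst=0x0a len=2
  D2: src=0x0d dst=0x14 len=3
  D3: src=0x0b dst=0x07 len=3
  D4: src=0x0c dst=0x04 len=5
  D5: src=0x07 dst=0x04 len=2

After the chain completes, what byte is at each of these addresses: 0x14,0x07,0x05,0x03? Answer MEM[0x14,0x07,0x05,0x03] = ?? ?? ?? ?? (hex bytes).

MEM[0x14,0x07,0x05,0x03] = c8 8b db 28

#0 dst[0x00+6] := {0xa1,0x1e,0xbb,0x28,0x19,0x5e}
#1 dst[0x0a+2] := {0x1e,0xbb}
#2 dst[0x14+3] := {0xc8,0x4f,0x8b}
#3 dst[0x07+3] := {0xbb,0xc8,0xc8}
#4 dst[0x04+5] := {0xc8,0xc8,0x4f,0x8b,0xdb}
#5 dst[0x04+2] := {0x8b,0xdb}
query mem[0x14]=0xc8, mem[0x07]=0x8b, mem[0x05]=0xdb, mem[0x03]=0x28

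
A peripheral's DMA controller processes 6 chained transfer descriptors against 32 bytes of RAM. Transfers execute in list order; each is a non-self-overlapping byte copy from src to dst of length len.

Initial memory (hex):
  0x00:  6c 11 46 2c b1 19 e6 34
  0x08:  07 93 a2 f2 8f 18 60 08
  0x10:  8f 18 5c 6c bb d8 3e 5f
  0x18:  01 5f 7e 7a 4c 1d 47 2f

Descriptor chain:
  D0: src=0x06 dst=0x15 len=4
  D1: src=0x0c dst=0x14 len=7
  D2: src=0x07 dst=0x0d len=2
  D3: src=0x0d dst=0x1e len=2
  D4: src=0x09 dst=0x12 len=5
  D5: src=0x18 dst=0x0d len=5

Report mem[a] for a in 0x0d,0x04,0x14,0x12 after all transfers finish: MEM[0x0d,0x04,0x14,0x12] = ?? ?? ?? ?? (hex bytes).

MEM[0x0d,0x04,0x14,0x12] = 8f b1 f2 93

D0: mem[0x15..0x18] <- [e6 34 07 93]
D1: mem[0x14..0x1a] <- [8f 18 60 08 8f 18 5c]
D2: mem[0x0d..0x0e] <- [34 07]
D3: mem[0x1e..0x1f] <- [34 07]
D4: mem[0x12..0x16] <- [93 a2 f2 8f 34]
D5: mem[0x0d..0x11] <- [8f 18 5c 7a 4c]
query mem[0x0d]=0x8f, mem[0x04]=0xb1, mem[0x14]=0xf2, mem[0x12]=0x93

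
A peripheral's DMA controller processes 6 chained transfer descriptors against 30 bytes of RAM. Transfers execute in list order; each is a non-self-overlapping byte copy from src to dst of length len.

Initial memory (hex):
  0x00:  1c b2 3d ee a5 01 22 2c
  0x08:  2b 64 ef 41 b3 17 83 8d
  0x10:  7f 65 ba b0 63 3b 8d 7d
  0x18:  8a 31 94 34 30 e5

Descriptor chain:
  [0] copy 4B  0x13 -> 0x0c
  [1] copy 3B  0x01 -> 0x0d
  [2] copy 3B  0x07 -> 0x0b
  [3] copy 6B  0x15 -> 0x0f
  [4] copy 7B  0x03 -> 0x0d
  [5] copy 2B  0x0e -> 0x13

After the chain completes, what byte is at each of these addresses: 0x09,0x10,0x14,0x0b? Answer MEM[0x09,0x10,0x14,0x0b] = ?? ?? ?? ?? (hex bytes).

MEM[0x09,0x10,0x14,0x0b] = 64 22 01 2c

  after D0: wrote 4B at 0x0c = b0633b8d
  after D1: wrote 3B at 0x0d = b23dee
  after D2: wrote 3B at 0x0b = 2c2b64
  after D3: wrote 6B at 0x0f = 3b8d7d8a3194
  after D4: wrote 7B at 0x0d = eea501222c2b64
  after D5: wrote 2B at 0x13 = a501
query mem[0x09]=0x64, mem[0x10]=0x22, mem[0x14]=0x01, mem[0x0b]=0x2c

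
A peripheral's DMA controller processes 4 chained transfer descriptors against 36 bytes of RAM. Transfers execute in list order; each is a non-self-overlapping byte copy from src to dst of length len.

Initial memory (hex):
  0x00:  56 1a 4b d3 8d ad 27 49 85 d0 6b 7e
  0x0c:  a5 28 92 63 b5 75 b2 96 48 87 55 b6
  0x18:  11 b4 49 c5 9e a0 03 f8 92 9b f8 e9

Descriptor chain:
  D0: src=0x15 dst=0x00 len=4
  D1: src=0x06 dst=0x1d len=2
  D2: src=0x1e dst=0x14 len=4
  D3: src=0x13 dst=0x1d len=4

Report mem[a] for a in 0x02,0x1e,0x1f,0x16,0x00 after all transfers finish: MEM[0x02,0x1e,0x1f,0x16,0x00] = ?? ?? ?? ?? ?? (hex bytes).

  after D0: wrote 4B at 0x00 = 8755b611
  after D1: wrote 2B at 0x1d = 2749
  after D2: wrote 4B at 0x14 = 49f8929b
  after D3: wrote 4B at 0x1d = 9649f892
query mem[0x02]=0xb6, mem[0x1e]=0x49, mem[0x1f]=0xf8, mem[0x16]=0x92, mem[0x00]=0x87

MEM[0x02,0x1e,0x1f,0x16,0x00] = b6 49 f8 92 87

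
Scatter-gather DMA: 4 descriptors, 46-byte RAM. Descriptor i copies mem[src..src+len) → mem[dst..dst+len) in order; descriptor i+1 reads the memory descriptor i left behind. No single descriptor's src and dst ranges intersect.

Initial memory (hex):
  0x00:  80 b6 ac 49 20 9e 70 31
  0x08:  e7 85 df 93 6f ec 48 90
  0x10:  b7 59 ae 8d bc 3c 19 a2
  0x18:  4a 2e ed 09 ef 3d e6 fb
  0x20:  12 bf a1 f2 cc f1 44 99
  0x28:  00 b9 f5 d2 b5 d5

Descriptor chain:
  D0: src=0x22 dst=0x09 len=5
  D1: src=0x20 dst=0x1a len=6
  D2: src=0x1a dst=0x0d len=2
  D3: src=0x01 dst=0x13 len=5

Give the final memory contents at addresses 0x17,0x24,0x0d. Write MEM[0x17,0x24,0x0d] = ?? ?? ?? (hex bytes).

D0: mem[0x09..0x0d] <- [a1 f2 cc f1 44]
D1: mem[0x1a..0x1f] <- [12 bf a1 f2 cc f1]
D2: mem[0x0d..0x0e] <- [12 bf]
D3: mem[0x13..0x17] <- [b6 ac 49 20 9e]
query mem[0x17]=0x9e, mem[0x24]=0xcc, mem[0x0d]=0x12

MEM[0x17,0x24,0x0d] = 9e cc 12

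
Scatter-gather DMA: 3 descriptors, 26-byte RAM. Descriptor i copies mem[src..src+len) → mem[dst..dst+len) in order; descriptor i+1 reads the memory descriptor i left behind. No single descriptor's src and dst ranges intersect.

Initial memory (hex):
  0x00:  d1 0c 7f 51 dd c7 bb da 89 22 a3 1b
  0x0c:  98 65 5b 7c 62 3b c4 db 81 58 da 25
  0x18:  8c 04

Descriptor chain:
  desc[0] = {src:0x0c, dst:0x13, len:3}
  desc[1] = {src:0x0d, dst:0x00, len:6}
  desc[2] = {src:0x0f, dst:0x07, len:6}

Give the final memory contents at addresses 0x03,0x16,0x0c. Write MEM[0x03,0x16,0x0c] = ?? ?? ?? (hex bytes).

MEM[0x03,0x16,0x0c] = 62 da 65

#0 dst[0x13+3] := {0x98,0x65,0x5b}
#1 dst[0x00+6] := {0x65,0x5b,0x7c,0x62,0x3b,0xc4}
#2 dst[0x07+6] := {0x7c,0x62,0x3b,0xc4,0x98,0x65}
query mem[0x03]=0x62, mem[0x16]=0xda, mem[0x0c]=0x65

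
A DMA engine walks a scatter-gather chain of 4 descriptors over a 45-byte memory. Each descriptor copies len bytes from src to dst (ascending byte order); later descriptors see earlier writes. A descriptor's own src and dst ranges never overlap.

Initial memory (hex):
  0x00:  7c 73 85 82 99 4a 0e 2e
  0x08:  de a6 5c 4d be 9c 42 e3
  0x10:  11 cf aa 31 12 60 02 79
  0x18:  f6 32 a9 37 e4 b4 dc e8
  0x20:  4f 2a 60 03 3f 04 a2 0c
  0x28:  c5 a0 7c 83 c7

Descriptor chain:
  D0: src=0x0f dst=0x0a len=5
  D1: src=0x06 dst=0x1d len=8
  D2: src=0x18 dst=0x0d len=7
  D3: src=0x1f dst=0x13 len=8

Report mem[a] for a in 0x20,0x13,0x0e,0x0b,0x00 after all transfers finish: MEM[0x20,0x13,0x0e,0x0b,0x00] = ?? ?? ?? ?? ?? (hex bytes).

MEM[0x20,0x13,0x0e,0x0b,0x00] = a6 de 32 11 7c

  after D0: wrote 5B at 0x0a = e311cfaa31
  after D1: wrote 8B at 0x1d = 0e2edea6e311cfaa
  after D2: wrote 7B at 0x0d = f632a937e40e2e
  after D3: wrote 8B at 0x13 = dea6e311cfaa04a2
query mem[0x20]=0xa6, mem[0x13]=0xde, mem[0x0e]=0x32, mem[0x0b]=0x11, mem[0x00]=0x7c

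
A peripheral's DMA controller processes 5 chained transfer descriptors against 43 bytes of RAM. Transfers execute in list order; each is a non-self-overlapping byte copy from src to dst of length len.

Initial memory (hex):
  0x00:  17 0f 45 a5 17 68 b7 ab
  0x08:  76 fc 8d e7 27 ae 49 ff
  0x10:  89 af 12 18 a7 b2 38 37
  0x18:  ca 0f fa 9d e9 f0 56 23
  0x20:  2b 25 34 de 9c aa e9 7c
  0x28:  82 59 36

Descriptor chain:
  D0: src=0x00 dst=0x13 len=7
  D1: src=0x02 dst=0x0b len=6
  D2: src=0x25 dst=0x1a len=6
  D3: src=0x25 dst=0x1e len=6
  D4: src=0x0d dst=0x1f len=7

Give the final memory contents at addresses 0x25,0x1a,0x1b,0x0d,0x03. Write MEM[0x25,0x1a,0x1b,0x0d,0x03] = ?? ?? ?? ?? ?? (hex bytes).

MEM[0x25,0x1a,0x1b,0x0d,0x03] = 17 aa e9 17 a5

  after D0: wrote 7B at 0x13 = 170f45a51768b7
  after D1: wrote 6B at 0x0b = 45a51768b7ab
  after D2: wrote 6B at 0x1a = aae97c825936
  after D3: wrote 6B at 0x1e = aae97c825936
  after D4: wrote 7B at 0x1f = 1768b7abaf1217
query mem[0x25]=0x17, mem[0x1a]=0xaa, mem[0x1b]=0xe9, mem[0x0d]=0x17, mem[0x03]=0xa5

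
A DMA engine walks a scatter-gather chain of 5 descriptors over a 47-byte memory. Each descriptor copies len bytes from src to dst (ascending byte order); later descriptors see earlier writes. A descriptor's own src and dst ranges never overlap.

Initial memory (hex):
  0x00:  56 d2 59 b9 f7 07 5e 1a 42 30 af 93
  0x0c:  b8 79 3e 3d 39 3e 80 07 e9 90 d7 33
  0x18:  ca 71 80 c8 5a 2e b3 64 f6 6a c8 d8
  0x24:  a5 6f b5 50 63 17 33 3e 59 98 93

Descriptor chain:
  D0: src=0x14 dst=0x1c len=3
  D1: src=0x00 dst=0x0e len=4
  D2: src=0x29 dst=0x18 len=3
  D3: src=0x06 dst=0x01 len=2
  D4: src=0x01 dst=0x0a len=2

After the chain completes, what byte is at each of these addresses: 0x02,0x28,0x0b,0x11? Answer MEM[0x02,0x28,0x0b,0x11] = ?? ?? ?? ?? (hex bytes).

MEM[0x02,0x28,0x0b,0x11] = 1a 63 1a b9

  after D0: wrote 3B at 0x1c = e990d7
  after D1: wrote 4B at 0x0e = 56d259b9
  after D2: wrote 3B at 0x18 = 17333e
  after D3: wrote 2B at 0x01 = 5e1a
  after D4: wrote 2B at 0x0a = 5e1a
query mem[0x02]=0x1a, mem[0x28]=0x63, mem[0x0b]=0x1a, mem[0x11]=0xb9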